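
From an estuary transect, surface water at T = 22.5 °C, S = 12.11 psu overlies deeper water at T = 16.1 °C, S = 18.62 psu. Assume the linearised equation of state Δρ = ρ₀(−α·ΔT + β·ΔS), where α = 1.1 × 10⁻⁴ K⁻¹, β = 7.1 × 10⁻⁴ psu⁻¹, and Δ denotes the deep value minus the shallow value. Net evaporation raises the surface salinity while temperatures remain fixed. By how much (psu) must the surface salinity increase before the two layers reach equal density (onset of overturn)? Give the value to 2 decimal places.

7.50 psu

Neutral buoyancy requires −α(T_deep − T_surf) + β(S_deep − S_surf′) = 0.
S_surf′ = S_deep − (α/β)·ΔT = 18.62 − (1.1 × 10⁻⁴/7.1 × 10⁻⁴)·(-6.4) = 19.6115 psu.
Increase required: 19.6115 − 12.11 = 7.5015 psu.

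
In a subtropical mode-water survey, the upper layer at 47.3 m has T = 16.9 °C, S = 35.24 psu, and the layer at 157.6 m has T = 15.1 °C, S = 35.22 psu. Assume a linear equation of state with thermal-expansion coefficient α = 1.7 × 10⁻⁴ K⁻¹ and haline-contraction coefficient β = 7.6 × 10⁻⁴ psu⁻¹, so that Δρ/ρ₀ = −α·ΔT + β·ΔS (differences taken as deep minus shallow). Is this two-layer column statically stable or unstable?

ΔT = 15.1 − 16.9 = -1.8 K and ΔS = 35.22 − 35.24 = -0.02 psu (deep − shallow).
−αΔT = 3.06 × 10⁻⁴; βΔS = -1.52 × 10⁻⁵; sum Δρ/ρ₀ = 2.908 × 10⁻⁴.
Δρ/ρ₀ > 0, so Δρ > 0: deeper water is denser → statically stable.

stable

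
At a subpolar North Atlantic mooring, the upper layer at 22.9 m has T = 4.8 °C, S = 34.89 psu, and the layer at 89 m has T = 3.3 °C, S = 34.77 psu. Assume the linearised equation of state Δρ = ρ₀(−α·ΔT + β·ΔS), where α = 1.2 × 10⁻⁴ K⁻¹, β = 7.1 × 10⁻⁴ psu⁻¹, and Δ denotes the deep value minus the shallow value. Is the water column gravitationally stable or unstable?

stable

ΔT = 3.3 − 4.8 = -1.5 K and ΔS = 34.77 − 34.89 = -0.12 psu (deep − shallow).
−αΔT = 1.80 × 10⁻⁴; βΔS = -8.52 × 10⁻⁵; sum Δρ/ρ₀ = 9.48 × 10⁻⁵.
Δρ/ρ₀ > 0, so Δρ > 0: deeper water is denser → statically stable.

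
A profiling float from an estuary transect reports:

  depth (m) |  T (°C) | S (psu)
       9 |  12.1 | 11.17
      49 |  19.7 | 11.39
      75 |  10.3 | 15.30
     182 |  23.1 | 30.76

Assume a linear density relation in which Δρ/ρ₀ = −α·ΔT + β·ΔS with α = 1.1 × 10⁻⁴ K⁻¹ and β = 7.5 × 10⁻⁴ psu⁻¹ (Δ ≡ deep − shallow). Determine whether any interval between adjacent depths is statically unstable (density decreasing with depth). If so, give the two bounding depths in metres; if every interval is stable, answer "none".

9–49 m

Evaluate Δρ/ρ₀ = −αΔT + βΔS across each adjacent pair:
  9–49 m: −αΔT+βΔS = −(1.1 × 10⁻⁴)(+7.6)+(7.5 × 10⁻⁴)(+0.22) = -6.7 × 10⁻⁴ → UNSTABLE
  49–75 m: −αΔT+βΔS = −(1.1 × 10⁻⁴)(-9.4)+(7.5 × 10⁻⁴)(+3.91) = 4.0 × 10⁻³ → stable
  75–182 m: −αΔT+βΔS = −(1.1 × 10⁻⁴)(+12.8)+(7.5 × 10⁻⁴)(+15.46) = 0.010 → stable
The 9–49 m interval has Δρ < 0: lighter water underlies denser water.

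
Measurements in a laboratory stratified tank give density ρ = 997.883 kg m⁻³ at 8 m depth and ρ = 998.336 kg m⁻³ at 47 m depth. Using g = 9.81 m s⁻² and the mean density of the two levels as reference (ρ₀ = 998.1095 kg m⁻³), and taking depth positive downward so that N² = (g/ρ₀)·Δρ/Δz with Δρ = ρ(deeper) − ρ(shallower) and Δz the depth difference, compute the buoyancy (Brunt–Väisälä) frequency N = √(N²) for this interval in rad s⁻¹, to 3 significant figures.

0.0107 rad s⁻¹

Δρ = 998.336 − 997.883 = 0.453 kg m⁻³ over Δz = 47 − 8 = 39 m.
N² = (9.81/998.1095) × (0.453/39) = 1.1416 × 10⁻⁴ s⁻².
N = √(1.1416 × 10⁻⁴) = 0.010685 rad s⁻¹ ≈ 0.0107 rad s⁻¹.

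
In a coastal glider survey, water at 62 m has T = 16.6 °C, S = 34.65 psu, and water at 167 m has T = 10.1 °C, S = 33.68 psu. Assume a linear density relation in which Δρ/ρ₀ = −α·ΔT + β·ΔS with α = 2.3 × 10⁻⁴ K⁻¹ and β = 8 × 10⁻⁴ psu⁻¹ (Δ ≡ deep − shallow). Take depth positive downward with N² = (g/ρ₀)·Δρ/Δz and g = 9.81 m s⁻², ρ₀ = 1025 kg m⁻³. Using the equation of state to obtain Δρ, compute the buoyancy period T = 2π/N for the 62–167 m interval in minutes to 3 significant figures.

ΔT = -6.5 K, ΔS = -0.97 psu (deep − shallow).
Δρ/ρ₀ = −αΔT + βΔS = 1.495 × 10⁻³ − 7.76 × 10⁻⁴ = 7.19 × 10⁻⁴, so Δρ ≈ 0.7370 kg m⁻³.
N² = (g/ρ₀)·Δρ/Δz = g·(Δρ/ρ₀)/Δz = 9.81 × 7.19 × 10⁻⁴ / 105 = 6.7175 × 10⁻⁵ s⁻².
N = √(6.7175 × 10⁻⁵) = 8.1960 × 10⁻³ rad s⁻¹ → T = 2π/N = 766.62 s = 12.777 min ≈ 12.8 min.

12.8 min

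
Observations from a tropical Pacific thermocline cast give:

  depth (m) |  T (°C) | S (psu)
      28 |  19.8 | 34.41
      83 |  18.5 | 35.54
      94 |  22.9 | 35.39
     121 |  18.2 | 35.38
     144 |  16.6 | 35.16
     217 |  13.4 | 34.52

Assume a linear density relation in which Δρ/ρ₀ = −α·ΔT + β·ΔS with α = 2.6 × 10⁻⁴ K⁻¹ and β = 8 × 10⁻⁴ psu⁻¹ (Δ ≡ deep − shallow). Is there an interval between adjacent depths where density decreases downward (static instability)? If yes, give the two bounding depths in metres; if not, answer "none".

83–94 m

Evaluate Δρ/ρ₀ = −αΔT + βΔS across each adjacent pair:
  28–83 m: −αΔT+βΔS = −(2.6 × 10⁻⁴)(-1.3)+(8 × 10⁻⁴)(+1.13) = 1.2 × 10⁻³ → stable
  83–94 m: −αΔT+βΔS = −(2.6 × 10⁻⁴)(+4.4)+(8 × 10⁻⁴)(-0.15) = -1.3 × 10⁻³ → UNSTABLE
  94–121 m: −αΔT+βΔS = −(2.6 × 10⁻⁴)(-4.7)+(8 × 10⁻⁴)(-0.01) = 1.2 × 10⁻³ → stable
  121–144 m: −αΔT+βΔS = −(2.6 × 10⁻⁴)(-1.6)+(8 × 10⁻⁴)(-0.22) = 2.4 × 10⁻⁴ → stable
  144–217 m: −αΔT+βΔS = −(2.6 × 10⁻⁴)(-3.2)+(8 × 10⁻⁴)(-0.64) = 3.2 × 10⁻⁴ → stable
The 83–94 m interval has Δρ < 0: lighter water underlies denser water.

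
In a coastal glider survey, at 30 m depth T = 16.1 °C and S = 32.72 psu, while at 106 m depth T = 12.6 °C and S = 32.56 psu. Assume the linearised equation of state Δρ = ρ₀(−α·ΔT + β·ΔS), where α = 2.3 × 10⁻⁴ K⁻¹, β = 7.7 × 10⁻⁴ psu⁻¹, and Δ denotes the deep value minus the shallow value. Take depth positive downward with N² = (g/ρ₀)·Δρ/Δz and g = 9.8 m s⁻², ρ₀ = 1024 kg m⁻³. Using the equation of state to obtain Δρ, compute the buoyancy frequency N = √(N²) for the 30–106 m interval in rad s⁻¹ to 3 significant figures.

ΔT = -3.5 K, ΔS = -0.16 psu (deep − shallow).
Δρ/ρ₀ = −αΔT + βΔS = 8.05 × 10⁻⁴ − 1.232 × 10⁻⁴ = 6.818 × 10⁻⁴, so Δρ ≈ 0.6982 kg m⁻³.
N² = (g/ρ₀)·Δρ/Δz = g·(Δρ/ρ₀)/Δz = 9.8 × 6.818 × 10⁻⁴ / 76 = 8.7916 × 10⁻⁵ s⁻².
N = √(8.7916 × 10⁻⁵) = 9.3764 × 10⁻³ rad s⁻¹ ≈ 9.38 × 10⁻³ rad s⁻¹.

9.38 × 10⁻³ rad s⁻¹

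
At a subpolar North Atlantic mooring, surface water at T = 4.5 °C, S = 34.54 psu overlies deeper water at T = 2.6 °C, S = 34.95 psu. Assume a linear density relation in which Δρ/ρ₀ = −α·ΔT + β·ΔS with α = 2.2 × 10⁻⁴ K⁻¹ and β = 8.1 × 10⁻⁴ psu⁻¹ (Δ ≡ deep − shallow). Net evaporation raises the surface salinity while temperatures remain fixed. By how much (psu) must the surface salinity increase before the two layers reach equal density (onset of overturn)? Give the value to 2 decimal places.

Neutral buoyancy requires −α(T_deep − T_surf) + β(S_deep − S_surf′) = 0.
S_surf′ = S_deep − (α/β)·ΔT = 34.95 − (2.2 × 10⁻⁴/8.1 × 10⁻⁴)·(-1.9) = 35.4660 psu.
Increase required: 35.4660 − 34.54 = 0.9260 psu.

0.93 psu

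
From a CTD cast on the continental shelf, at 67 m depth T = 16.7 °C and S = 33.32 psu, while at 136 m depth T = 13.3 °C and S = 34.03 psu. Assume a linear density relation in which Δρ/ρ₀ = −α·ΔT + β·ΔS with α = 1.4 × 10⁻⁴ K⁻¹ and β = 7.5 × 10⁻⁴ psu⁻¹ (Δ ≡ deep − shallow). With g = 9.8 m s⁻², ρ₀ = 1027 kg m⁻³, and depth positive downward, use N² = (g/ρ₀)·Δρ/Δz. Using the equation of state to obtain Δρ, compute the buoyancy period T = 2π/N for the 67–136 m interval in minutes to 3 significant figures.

8.75 min

ΔT = -3.4 K, ΔS = +0.71 psu (deep − shallow).
Δρ/ρ₀ = −αΔT + βΔS = 4.76 × 10⁻⁴ + 5.325 × 10⁻⁴ = 1.0085 × 10⁻³, so Δρ ≈ 1.036 kg m⁻³.
N² = (g/ρ₀)·Δρ/Δz = g·(Δρ/ρ₀)/Δz = 9.8 × 1.0085 × 10⁻³ / 69 = 1.4324 × 10⁻⁴ s⁻².
N = √(1.4324 × 10⁻⁴) = 0.011968 rad s⁻¹ → T = 2π/N = 525.00 s = 8.7500 min ≈ 8.75 min.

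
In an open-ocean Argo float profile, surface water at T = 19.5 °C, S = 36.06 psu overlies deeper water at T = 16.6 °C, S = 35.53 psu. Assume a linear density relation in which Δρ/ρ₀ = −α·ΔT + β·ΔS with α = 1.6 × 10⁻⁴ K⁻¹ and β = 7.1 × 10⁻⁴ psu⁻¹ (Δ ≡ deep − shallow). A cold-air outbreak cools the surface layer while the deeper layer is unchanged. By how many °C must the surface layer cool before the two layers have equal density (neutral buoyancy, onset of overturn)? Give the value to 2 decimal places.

0.55 °C

Neutral buoyancy requires Δρ = 0, i.e. −α(T_deep − T_surf′) + β(S_deep − S_surf) = 0.
T_surf′ = T_deep − (β/α)·ΔS = 16.6 − (7.1 × 10⁻⁴/1.6 × 10⁻⁴)·(-0.53) = 18.9519 °C.
Cooling required: 19.5 − (18.9519) = 0.5481 °C.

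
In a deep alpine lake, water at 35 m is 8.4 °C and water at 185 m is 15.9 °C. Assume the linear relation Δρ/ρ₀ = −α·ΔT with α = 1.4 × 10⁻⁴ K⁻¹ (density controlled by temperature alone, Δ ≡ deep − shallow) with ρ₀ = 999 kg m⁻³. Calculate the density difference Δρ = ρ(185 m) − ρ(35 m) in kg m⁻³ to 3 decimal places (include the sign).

-1.049 kg m⁻³

ΔT = +7.5 K, Δρ/ρ₀ = −αΔT = -1.05 × 10⁻³.
Δρ = 999 × (-1.05 × 10⁻³) = -1.049 kg m⁻³.
Negative Δρ: lighter below, statically unstable.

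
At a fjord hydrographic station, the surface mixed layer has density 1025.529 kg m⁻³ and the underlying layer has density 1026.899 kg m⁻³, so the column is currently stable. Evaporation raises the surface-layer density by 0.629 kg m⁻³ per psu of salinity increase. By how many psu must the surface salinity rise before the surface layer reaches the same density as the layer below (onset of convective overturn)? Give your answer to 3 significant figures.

2.18 psu

Density deficit of the surface layer: 1026.899 − 1025.529 = 1.37 kg m⁻³.
Required change = 1.37 / 0.629 = 2.18 psu.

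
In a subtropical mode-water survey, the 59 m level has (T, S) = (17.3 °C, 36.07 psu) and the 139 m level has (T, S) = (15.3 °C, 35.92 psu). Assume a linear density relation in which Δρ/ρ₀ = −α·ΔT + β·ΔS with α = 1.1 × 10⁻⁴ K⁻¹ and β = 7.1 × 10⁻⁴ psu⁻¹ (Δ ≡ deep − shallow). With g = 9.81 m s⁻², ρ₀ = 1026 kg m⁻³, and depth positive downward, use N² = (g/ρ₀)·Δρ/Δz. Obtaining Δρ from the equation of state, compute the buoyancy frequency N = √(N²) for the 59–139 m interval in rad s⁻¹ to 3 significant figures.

3.73 × 10⁻³ rad s⁻¹

ΔT = -2.0 K, ΔS = -0.15 psu (deep − shallow).
Δρ/ρ₀ = −αΔT + βΔS = 2.20 × 10⁻⁴ − 1.065 × 10⁻⁴ = 1.135 × 10⁻⁴, so Δρ ≈ 0.1165 kg m⁻³.
N² = (g/ρ₀)·Δρ/Δz = g·(Δρ/ρ₀)/Δz = 9.81 × 1.135 × 10⁻⁴ / 80 = 1.3918 × 10⁻⁵ s⁻².
N = √(1.3918 × 10⁻⁵) = 3.7307 × 10⁻³ rad s⁻¹ ≈ 3.73 × 10⁻³ rad s⁻¹.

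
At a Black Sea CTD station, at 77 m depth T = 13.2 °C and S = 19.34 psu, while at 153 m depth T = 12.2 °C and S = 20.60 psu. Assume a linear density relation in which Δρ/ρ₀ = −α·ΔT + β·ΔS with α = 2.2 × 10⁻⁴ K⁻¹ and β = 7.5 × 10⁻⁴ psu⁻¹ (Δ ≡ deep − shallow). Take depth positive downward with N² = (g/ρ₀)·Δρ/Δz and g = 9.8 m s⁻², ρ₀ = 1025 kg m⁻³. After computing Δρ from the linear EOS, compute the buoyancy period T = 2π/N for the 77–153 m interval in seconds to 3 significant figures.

ΔT = -1.0 K, ΔS = +1.26 psu (deep − shallow).
Δρ/ρ₀ = −αΔT + βΔS = 2.20 × 10⁻⁴ + 9.45 × 10⁻⁴ = 1.165 × 10⁻³, so Δρ ≈ 1.194 kg m⁻³.
N² = (g/ρ₀)·Δρ/Δz = g·(Δρ/ρ₀)/Δz = 9.8 × 1.165 × 10⁻³ / 76 = 1.5022 × 10⁻⁴ s⁻².
N = √(1.5022 × 10⁻⁴) = 0.012256 rad s⁻¹ → T = 2π/N = 512.66 s ≈ 513 s.

513 s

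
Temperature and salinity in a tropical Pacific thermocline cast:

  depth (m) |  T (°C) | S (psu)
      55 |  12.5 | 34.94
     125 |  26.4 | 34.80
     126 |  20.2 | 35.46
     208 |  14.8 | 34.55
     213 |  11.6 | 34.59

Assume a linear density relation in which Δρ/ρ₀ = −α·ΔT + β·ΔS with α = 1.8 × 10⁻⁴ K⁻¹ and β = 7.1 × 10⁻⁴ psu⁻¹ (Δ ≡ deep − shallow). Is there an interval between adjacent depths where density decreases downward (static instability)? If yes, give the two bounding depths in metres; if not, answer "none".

Evaluate Δρ/ρ₀ = −αΔT + βΔS across each adjacent pair:
  55–125 m: −αΔT+βΔS = −(1.8 × 10⁻⁴)(+13.9)+(7.1 × 10⁻⁴)(-0.14) = -2.6 × 10⁻³ → UNSTABLE
  125–126 m: −αΔT+βΔS = −(1.8 × 10⁻⁴)(-6.2)+(7.1 × 10⁻⁴)(+0.66) = 1.6 × 10⁻³ → stable
  126–208 m: −αΔT+βΔS = −(1.8 × 10⁻⁴)(-5.4)+(7.1 × 10⁻⁴)(-0.91) = 3.3 × 10⁻⁴ → stable
  208–213 m: −αΔT+βΔS = −(1.8 × 10⁻⁴)(-3.2)+(7.1 × 10⁻⁴)(+0.04) = 6.0 × 10⁻⁴ → stable
The 55–125 m interval has Δρ < 0: lighter water underlies denser water.

55–125 m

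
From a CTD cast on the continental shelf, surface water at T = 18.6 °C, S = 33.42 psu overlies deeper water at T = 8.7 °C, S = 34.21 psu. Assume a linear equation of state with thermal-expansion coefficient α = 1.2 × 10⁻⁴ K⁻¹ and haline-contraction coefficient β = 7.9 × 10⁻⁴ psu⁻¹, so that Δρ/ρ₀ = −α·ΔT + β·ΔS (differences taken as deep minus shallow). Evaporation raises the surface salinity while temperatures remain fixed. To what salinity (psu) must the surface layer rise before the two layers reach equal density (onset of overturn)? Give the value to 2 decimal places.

Neutral buoyancy requires −α(T_deep − T_surf) + β(S_deep − S_surf′) = 0.
S_surf′ = S_deep − (α/β)·ΔT = 34.21 − (1.2 × 10⁻⁴/7.9 × 10⁻⁴)·(-9.9) = 35.7138 psu.
Increase required: 35.7138 − 33.42 = 2.2938 psu.

35.71 psu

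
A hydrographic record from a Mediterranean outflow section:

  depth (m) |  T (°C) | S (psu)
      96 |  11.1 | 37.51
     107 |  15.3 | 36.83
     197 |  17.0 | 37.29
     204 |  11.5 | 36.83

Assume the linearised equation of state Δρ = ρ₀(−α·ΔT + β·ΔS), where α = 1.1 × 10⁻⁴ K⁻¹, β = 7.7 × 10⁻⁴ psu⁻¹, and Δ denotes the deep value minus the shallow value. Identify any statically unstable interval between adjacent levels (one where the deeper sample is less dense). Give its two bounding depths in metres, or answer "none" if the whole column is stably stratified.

96–107 m

Evaluate Δρ/ρ₀ = −αΔT + βΔS across each adjacent pair:
  96–107 m: −αΔT+βΔS = −(1.1 × 10⁻⁴)(+4.2)+(7.7 × 10⁻⁴)(-0.68) = -9.9 × 10⁻⁴ → UNSTABLE
  107–197 m: −αΔT+βΔS = −(1.1 × 10⁻⁴)(+1.7)+(7.7 × 10⁻⁴)(+0.46) = 1.7 × 10⁻⁴ → stable
  197–204 m: −αΔT+βΔS = −(1.1 × 10⁻⁴)(-5.5)+(7.7 × 10⁻⁴)(-0.46) = 2.5 × 10⁻⁴ → stable
The 96–107 m interval has Δρ < 0: lighter water underlies denser water.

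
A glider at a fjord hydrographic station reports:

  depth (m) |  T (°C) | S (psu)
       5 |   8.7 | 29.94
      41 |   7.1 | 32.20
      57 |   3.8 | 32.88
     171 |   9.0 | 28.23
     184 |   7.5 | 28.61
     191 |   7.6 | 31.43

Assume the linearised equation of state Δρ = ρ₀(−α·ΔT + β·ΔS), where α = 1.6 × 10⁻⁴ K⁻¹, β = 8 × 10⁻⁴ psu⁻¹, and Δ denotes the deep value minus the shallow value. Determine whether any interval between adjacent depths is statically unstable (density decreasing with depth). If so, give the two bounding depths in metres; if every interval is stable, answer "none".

57–171 m

Evaluate Δρ/ρ₀ = −αΔT + βΔS across each adjacent pair:
  5–41 m: −αΔT+βΔS = −(1.6 × 10⁻⁴)(-1.6)+(8 × 10⁻⁴)(+2.26) = 2.1 × 10⁻³ → stable
  41–57 m: −αΔT+βΔS = −(1.6 × 10⁻⁴)(-3.3)+(8 × 10⁻⁴)(+0.68) = 1.1 × 10⁻³ → stable
  57–171 m: −αΔT+βΔS = −(1.6 × 10⁻⁴)(+5.2)+(8 × 10⁻⁴)(-4.65) = -4.6 × 10⁻³ → UNSTABLE
  171–184 m: −αΔT+βΔS = −(1.6 × 10⁻⁴)(-1.5)+(8 × 10⁻⁴)(+0.38) = 5.4 × 10⁻⁴ → stable
  184–191 m: −αΔT+βΔS = −(1.6 × 10⁻⁴)(+0.1)+(8 × 10⁻⁴)(+2.82) = 2.2 × 10⁻³ → stable
The 57–171 m interval has Δρ < 0: lighter water underlies denser water.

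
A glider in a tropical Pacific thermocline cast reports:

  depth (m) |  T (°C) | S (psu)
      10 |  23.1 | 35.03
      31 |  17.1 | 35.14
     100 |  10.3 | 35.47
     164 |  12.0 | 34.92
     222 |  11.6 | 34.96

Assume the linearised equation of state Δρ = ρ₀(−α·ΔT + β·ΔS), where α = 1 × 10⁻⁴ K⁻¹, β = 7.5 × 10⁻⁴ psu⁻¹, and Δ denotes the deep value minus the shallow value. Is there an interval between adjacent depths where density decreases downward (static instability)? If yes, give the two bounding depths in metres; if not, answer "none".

Evaluate Δρ/ρ₀ = −αΔT + βΔS across each adjacent pair:
  10–31 m: −αΔT+βΔS = −(1 × 10⁻⁴)(-6.0)+(7.5 × 10⁻⁴)(+0.11) = 6.8 × 10⁻⁴ → stable
  31–100 m: −αΔT+βΔS = −(1 × 10⁻⁴)(-6.8)+(7.5 × 10⁻⁴)(+0.33) = 9.3 × 10⁻⁴ → stable
  100–164 m: −αΔT+βΔS = −(1 × 10⁻⁴)(+1.7)+(7.5 × 10⁻⁴)(-0.55) = -5.8 × 10⁻⁴ → UNSTABLE
  164–222 m: −αΔT+βΔS = −(1 × 10⁻⁴)(-0.4)+(7.5 × 10⁻⁴)(+0.04) = 7.0 × 10⁻⁵ → stable
The 100–164 m interval has Δρ < 0: lighter water underlies denser water.

100–164 m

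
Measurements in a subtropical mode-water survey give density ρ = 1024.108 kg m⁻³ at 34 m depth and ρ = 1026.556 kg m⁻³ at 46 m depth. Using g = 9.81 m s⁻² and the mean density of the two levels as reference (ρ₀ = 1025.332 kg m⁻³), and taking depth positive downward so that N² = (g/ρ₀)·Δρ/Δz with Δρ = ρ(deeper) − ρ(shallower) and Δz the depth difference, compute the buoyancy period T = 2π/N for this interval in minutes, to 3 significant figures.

2.37 min

Δρ = 1026.556 − 1024.108 = 2.448 kg m⁻³ over Δz = 46 − 34 = 12 m.
N² = (9.81/1025.332) × (2.448/12) = 1.9518 × 10⁻³ s⁻².
N = √(1.9518 × 10⁻³) = 0.044179 rad s⁻¹, so T = 2π/N = 142.22 s = 2.3703 min ≈ 2.37 min.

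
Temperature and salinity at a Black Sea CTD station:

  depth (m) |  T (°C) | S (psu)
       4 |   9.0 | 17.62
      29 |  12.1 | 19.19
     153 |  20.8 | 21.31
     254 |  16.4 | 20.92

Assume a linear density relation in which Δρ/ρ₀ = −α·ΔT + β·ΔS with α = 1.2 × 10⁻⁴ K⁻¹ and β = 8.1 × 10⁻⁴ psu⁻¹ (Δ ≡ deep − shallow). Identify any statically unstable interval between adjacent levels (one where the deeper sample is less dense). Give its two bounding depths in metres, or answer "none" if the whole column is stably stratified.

Evaluate Δρ/ρ₀ = −αΔT + βΔS across each adjacent pair:
  4–29 m: −αΔT+βΔS = −(1.2 × 10⁻⁴)(+3.1)+(8.1 × 10⁻⁴)(+1.57) = 9.0 × 10⁻⁴ → stable
  29–153 m: −αΔT+βΔS = −(1.2 × 10⁻⁴)(+8.7)+(8.1 × 10⁻⁴)(+2.12) = 6.7 × 10⁻⁴ → stable
  153–254 m: −αΔT+βΔS = −(1.2 × 10⁻⁴)(-4.4)+(8.1 × 10⁻⁴)(-0.39) = 2.1 × 10⁻⁴ → stable
Every interval has Δρ > 0: the column is stably stratified throughout.

none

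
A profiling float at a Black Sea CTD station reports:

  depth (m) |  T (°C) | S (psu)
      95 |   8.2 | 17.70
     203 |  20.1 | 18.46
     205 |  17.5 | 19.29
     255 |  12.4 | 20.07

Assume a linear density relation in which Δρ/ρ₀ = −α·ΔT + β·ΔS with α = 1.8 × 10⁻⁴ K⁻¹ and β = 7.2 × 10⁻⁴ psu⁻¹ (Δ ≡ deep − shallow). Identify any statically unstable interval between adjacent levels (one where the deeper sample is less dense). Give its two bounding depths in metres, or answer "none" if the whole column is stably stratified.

Evaluate Δρ/ρ₀ = −αΔT + βΔS across each adjacent pair:
  95–203 m: −αΔT+βΔS = −(1.8 × 10⁻⁴)(+11.9)+(7.2 × 10⁻⁴)(+0.76) = -1.6 × 10⁻³ → UNSTABLE
  203–205 m: −αΔT+βΔS = −(1.8 × 10⁻⁴)(-2.6)+(7.2 × 10⁻⁴)(+0.83) = 1.1 × 10⁻³ → stable
  205–255 m: −αΔT+βΔS = −(1.8 × 10⁻⁴)(-5.1)+(7.2 × 10⁻⁴)(+0.78) = 1.5 × 10⁻³ → stable
The 95–203 m interval has Δρ < 0: lighter water underlies denser water.

95–203 m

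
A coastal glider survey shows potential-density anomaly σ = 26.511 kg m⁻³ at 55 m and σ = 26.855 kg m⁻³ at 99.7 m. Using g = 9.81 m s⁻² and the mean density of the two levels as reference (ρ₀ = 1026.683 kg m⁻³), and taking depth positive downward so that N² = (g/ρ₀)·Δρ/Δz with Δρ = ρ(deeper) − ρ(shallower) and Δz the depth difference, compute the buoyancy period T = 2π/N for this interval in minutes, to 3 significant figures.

Δρ = 1026.855 − 1026.511 = 0.344 kg m⁻³ over Δz = 99.7 − 55 = 44.7 m.
N² = (9.81/1026.683) × (0.344/44.7) = 7.3533 × 10⁻⁵ s⁻².
N = √(7.3533 × 10⁻⁵) = 8.5751 × 10⁻³ rad s⁻¹, so T = 2π/N = 732.72 s = 12.212 min ≈ 12.2 min.

12.2 min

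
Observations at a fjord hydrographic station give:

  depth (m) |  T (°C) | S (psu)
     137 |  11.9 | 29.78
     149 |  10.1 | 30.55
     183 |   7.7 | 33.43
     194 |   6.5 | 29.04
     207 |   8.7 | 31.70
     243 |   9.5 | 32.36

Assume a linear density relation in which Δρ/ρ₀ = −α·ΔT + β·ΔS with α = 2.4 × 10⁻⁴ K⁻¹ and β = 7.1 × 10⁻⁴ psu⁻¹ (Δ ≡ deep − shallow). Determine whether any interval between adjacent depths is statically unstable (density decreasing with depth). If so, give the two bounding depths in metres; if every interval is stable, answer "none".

Evaluate Δρ/ρ₀ = −αΔT + βΔS across each adjacent pair:
  137–149 m: −αΔT+βΔS = −(2.4 × 10⁻⁴)(-1.8)+(7.1 × 10⁻⁴)(+0.77) = 9.8 × 10⁻⁴ → stable
  149–183 m: −αΔT+βΔS = −(2.4 × 10⁻⁴)(-2.4)+(7.1 × 10⁻⁴)(+2.88) = 2.6 × 10⁻³ → stable
  183–194 m: −αΔT+βΔS = −(2.4 × 10⁻⁴)(-1.2)+(7.1 × 10⁻⁴)(-4.39) = -2.8 × 10⁻³ → UNSTABLE
  194–207 m: −αΔT+βΔS = −(2.4 × 10⁻⁴)(+2.2)+(7.1 × 10⁻⁴)(+2.66) = 1.4 × 10⁻³ → stable
  207–243 m: −αΔT+βΔS = −(2.4 × 10⁻⁴)(+0.8)+(7.1 × 10⁻⁴)(+0.66) = 2.8 × 10⁻⁴ → stable
The 183–194 m interval has Δρ < 0: lighter water underlies denser water.

183–194 m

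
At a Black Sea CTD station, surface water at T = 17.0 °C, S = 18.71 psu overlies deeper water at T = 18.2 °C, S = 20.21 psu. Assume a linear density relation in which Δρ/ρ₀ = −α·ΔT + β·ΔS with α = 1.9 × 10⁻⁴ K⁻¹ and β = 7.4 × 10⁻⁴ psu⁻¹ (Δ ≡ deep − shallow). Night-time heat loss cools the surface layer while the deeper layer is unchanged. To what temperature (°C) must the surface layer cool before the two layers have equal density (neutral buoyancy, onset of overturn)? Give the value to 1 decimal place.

12.4 °C

Neutral buoyancy requires Δρ = 0, i.e. −α(T_deep − T_surf′) + β(S_deep − S_surf) = 0.
T_surf′ = T_deep − (β/α)·ΔS = 18.2 − (7.4 × 10⁻⁴/1.9 × 10⁻⁴)·(+1.50) = 12.358 °C.
Cooling required: 17.0 − (12.358) = 4.642 °C.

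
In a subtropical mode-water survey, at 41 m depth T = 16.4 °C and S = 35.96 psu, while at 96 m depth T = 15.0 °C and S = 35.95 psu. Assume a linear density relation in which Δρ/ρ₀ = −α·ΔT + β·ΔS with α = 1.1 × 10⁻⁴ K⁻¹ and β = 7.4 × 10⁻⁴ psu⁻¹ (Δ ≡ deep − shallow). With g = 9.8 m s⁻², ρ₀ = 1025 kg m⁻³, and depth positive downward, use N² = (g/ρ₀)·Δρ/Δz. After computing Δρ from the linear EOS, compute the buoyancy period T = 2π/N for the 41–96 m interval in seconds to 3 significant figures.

ΔT = -1.4 K, ΔS = -0.01 psu (deep − shallow).
Δρ/ρ₀ = −αΔT + βΔS = 1.54 × 10⁻⁴ − 7.40 × 10⁻⁶ = 1.466 × 10⁻⁴, so Δρ ≈ 0.1503 kg m⁻³.
N² = (g/ρ₀)·Δρ/Δz = g·(Δρ/ρ₀)/Δz = 9.8 × 1.466 × 10⁻⁴ / 55 = 2.6121 × 10⁻⁵ s⁻².
N = √(2.6121 × 10⁻⁵) = 5.1109 × 10⁻³ rad s⁻¹ → T = 2π/N = 1.2294 × 10³ s ≈ 1.23 × 10³ s.

1.23 × 10³ s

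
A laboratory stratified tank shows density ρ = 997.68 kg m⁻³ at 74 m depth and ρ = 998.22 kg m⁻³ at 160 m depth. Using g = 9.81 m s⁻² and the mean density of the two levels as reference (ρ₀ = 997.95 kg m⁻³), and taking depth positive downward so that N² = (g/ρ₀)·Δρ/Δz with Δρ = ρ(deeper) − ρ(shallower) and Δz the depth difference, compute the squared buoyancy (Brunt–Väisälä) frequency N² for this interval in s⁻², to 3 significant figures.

Δρ = 998.22 − 997.68 = 0.54 kg m⁻³ over Δz = 160 − 74 = 86 m.
N² = (9.81/997.95) × (0.54/86) = 6.1724 × 10⁻⁵ s⁻² ≈ 6.17 × 10⁻⁵ s⁻².

6.17 × 10⁻⁵ s⁻²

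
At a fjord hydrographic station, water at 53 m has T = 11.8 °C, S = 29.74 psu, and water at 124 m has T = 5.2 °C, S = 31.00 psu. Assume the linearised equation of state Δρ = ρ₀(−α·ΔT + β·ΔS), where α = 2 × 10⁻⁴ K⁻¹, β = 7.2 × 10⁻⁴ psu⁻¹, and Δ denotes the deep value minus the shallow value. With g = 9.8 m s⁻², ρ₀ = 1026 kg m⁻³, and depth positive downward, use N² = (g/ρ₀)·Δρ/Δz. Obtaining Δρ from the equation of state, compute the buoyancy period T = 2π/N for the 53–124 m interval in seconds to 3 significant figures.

358 s

ΔT = -6.6 K, ΔS = +1.26 psu (deep − shallow).
Δρ/ρ₀ = −αΔT + βΔS = 1.32 × 10⁻³ + 9.072 × 10⁻⁴ = 2.2272 × 10⁻³, so Δρ ≈ 2.285 kg m⁻³.
N² = (g/ρ₀)·Δρ/Δz = g·(Δρ/ρ₀)/Δz = 9.8 × 2.2272 × 10⁻³ / 71 = 3.0742 × 10⁻⁴ s⁻².
N = √(3.0742 × 10⁻⁴) = 0.017533 rad s⁻¹ → T = 2π/N = 358.36 s ≈ 358 s.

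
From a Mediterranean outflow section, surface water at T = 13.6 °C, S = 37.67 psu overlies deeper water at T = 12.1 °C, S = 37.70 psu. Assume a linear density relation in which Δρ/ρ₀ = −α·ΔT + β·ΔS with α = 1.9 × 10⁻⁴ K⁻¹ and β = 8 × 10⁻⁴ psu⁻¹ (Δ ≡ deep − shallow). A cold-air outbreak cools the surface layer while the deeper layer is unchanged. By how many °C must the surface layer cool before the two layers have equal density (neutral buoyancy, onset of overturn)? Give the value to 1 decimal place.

1.6 °C

Neutral buoyancy requires Δρ = 0, i.e. −α(T_deep − T_surf′) + β(S_deep − S_surf) = 0.
T_surf′ = T_deep − (β/α)·ΔS = 12.1 − (8 × 10⁻⁴/1.9 × 10⁻⁴)·(+0.03) = 11.974 °C.
Cooling required: 13.6 − (11.974) = 1.626 °C.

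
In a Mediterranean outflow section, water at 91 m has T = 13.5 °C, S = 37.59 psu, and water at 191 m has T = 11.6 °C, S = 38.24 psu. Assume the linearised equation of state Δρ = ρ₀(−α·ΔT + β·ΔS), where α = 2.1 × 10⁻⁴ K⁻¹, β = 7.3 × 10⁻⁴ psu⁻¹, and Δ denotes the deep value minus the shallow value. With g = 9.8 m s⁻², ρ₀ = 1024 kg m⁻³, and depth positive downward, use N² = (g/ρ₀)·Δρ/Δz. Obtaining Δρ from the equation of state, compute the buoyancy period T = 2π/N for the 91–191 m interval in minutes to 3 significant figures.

11.3 min

ΔT = -1.9 K, ΔS = +0.65 psu (deep − shallow).
Δρ/ρ₀ = −αΔT + βΔS = 3.99 × 10⁻⁴ + 4.745 × 10⁻⁴ = 8.735 × 10⁻⁴, so Δρ ≈ 0.8945 kg m⁻³.
N² = (g/ρ₀)·Δρ/Δz = g·(Δρ/ρ₀)/Δz = 9.8 × 8.735 × 10⁻⁴ / 100 = 8.5603 × 10⁻⁵ s⁻².
N = √(8.5603 × 10⁻⁵) = 9.2522 × 10⁻³ rad s⁻¹ → T = 2π/N = 679.10 s = 11.318 min ≈ 11.3 min.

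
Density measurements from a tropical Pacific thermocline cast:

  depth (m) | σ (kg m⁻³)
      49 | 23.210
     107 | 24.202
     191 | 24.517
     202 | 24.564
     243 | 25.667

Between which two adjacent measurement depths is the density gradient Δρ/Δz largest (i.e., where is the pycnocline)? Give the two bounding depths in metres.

202–243 m

Compute the density gradient over each adjacent pair:
  49–107 m: Δρ/Δz = 0.992/58 = 0.017 kg m⁻⁴
  107–191 m: Δρ/Δz = 0.315/84 = 3.7 × 10⁻³ kg m⁻⁴
  191–202 m: Δρ/Δz = 0.047/11 = 4.3 × 10⁻³ kg m⁻⁴
  202–243 m: Δρ/Δz = 1.103/41 = 0.027 kg m⁻⁴
The largest gradient is in the 202–243 m interval — the pycnocline.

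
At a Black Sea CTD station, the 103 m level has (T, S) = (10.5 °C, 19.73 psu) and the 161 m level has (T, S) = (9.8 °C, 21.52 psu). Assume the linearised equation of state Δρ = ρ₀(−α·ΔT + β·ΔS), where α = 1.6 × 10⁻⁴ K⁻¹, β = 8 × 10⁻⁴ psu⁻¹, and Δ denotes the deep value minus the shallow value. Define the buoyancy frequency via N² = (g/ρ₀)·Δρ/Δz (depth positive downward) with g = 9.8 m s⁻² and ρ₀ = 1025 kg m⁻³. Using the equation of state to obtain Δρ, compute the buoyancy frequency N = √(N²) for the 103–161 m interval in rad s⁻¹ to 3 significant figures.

0.0162 rad s⁻¹

ΔT = -0.7 K, ΔS = +1.79 psu (deep − shallow).
Δρ/ρ₀ = −αΔT + βΔS = 1.12 × 10⁻⁴ + 1.432 × 10⁻³ = 1.544 × 10⁻³, so Δρ ≈ 1.583 kg m⁻³.
N² = (g/ρ₀)·Δρ/Δz = g·(Δρ/ρ₀)/Δz = 9.8 × 1.544 × 10⁻³ / 58 = 2.6088 × 10⁻⁴ s⁻².
N = √(2.6088 × 10⁻⁴) = 0.016152 rad s⁻¹ ≈ 0.0162 rad s⁻¹.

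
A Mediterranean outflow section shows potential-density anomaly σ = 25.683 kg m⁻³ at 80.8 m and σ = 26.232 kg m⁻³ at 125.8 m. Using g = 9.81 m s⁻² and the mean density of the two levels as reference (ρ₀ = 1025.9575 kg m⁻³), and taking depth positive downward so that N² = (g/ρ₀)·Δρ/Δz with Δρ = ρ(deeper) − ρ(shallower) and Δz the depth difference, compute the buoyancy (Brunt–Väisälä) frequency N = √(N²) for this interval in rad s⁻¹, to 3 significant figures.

0.0108 rad s⁻¹

Δρ = 1026.232 − 1025.683 = 0.549 kg m⁻³ over Δz = 125.8 − 80.8 = 45 m.
N² = (9.81/1025.9575) × (0.549/45) = 1.1665 × 10⁻⁴ s⁻².
N = √(1.1665 × 10⁻⁴) = 0.010800 rad s⁻¹ ≈ 0.0108 rad s⁻¹.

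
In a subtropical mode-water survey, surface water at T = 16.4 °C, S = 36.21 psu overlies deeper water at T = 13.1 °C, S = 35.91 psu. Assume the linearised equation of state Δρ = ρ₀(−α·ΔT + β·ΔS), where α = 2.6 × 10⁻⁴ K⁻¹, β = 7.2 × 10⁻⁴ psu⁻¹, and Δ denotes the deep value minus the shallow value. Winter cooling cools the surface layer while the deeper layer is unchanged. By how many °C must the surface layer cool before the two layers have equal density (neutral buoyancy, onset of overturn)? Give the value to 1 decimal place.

Neutral buoyancy requires Δρ = 0, i.e. −α(T_deep − T_surf′) + β(S_deep − S_surf) = 0.
T_surf′ = T_deep − (β/α)·ΔS = 13.1 − (7.2 × 10⁻⁴/2.6 × 10⁻⁴)·(-0.30) = 13.931 °C.
Cooling required: 16.4 − (13.931) = 2.469 °C.

2.5 °C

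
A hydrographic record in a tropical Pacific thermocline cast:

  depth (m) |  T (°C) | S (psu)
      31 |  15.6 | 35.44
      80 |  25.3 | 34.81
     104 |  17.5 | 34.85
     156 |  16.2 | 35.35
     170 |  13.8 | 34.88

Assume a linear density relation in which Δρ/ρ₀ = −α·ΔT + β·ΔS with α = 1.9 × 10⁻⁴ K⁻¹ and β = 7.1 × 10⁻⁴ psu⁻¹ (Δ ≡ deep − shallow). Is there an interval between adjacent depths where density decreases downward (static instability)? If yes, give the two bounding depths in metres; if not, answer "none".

Evaluate Δρ/ρ₀ = −αΔT + βΔS across each adjacent pair:
  31–80 m: −αΔT+βΔS = −(1.9 × 10⁻⁴)(+9.7)+(7.1 × 10⁻⁴)(-0.63) = -2.3 × 10⁻³ → UNSTABLE
  80–104 m: −αΔT+βΔS = −(1.9 × 10⁻⁴)(-7.8)+(7.1 × 10⁻⁴)(+0.04) = 1.5 × 10⁻³ → stable
  104–156 m: −αΔT+βΔS = −(1.9 × 10⁻⁴)(-1.3)+(7.1 × 10⁻⁴)(+0.50) = 6.0 × 10⁻⁴ → stable
  156–170 m: −αΔT+βΔS = −(1.9 × 10⁻⁴)(-2.4)+(7.1 × 10⁻⁴)(-0.47) = 1.2 × 10⁻⁴ → stable
The 31–80 m interval has Δρ < 0: lighter water underlies denser water.

31–80 m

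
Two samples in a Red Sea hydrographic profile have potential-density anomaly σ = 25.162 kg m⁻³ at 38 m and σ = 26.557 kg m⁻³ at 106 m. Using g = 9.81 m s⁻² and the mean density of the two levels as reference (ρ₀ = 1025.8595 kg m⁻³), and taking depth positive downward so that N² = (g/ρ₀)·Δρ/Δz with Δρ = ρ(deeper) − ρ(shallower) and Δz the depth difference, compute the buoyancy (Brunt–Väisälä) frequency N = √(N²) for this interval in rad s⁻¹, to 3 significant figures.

Δρ = 1026.557 − 1025.162 = 1.395 kg m⁻³ over Δz = 106 − 38 = 68 m.
N² = (9.81/1025.8595) × (1.395/68) = 1.9618 × 10⁻⁴ s⁻².
N = √(1.9618 × 10⁻⁴) = 0.014006 rad s⁻¹ ≈ 0.0140 rad s⁻¹.

0.0140 rad s⁻¹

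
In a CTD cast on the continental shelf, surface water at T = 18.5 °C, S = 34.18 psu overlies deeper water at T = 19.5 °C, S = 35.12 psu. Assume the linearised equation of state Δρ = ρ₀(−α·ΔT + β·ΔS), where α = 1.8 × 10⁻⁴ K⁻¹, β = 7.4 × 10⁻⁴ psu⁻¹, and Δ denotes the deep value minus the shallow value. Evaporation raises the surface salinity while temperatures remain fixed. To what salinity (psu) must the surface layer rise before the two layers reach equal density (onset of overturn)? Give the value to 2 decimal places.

34.88 psu

Neutral buoyancy requires −α(T_deep − T_surf) + β(S_deep − S_surf′) = 0.
S_surf′ = S_deep − (α/β)·ΔT = 35.12 − (1.8 × 10⁻⁴/7.4 × 10⁻⁴)·(+1.0) = 34.8768 psu.
Increase required: 34.8768 − 34.18 = 0.6968 psu.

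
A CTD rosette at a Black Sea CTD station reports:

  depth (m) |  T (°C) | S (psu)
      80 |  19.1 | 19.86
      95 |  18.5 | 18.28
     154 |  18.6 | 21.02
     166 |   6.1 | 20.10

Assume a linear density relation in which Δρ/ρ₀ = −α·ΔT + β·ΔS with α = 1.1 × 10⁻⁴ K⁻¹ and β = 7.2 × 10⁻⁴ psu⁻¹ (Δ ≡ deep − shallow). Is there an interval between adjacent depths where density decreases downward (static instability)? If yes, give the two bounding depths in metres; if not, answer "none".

Evaluate Δρ/ρ₀ = −αΔT + βΔS across each adjacent pair:
  80–95 m: −αΔT+βΔS = −(1.1 × 10⁻⁴)(-0.6)+(7.2 × 10⁻⁴)(-1.58) = -1.1 × 10⁻³ → UNSTABLE
  95–154 m: −αΔT+βΔS = −(1.1 × 10⁻⁴)(+0.1)+(7.2 × 10⁻⁴)(+2.74) = 2.0 × 10⁻³ → stable
  154–166 m: −αΔT+βΔS = −(1.1 × 10⁻⁴)(-12.5)+(7.2 × 10⁻⁴)(-0.92) = 7.1 × 10⁻⁴ → stable
The 80–95 m interval has Δρ < 0: lighter water underlies denser water.

80–95 m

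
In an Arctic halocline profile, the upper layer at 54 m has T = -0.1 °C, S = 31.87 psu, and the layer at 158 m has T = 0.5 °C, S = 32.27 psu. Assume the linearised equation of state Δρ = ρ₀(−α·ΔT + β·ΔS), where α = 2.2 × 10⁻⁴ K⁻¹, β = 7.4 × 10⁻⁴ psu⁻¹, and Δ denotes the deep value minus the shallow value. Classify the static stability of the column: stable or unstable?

stable

ΔT = 0.5 − -0.1 = +0.6 K and ΔS = 32.27 − 31.87 = +0.40 psu (deep − shallow).
−αΔT = -1.32 × 10⁻⁴; βΔS = 2.96 × 10⁻⁴; sum Δρ/ρ₀ = 1.64 × 10⁻⁴.
Δρ/ρ₀ > 0, so Δρ > 0: deeper water is denser → statically stable.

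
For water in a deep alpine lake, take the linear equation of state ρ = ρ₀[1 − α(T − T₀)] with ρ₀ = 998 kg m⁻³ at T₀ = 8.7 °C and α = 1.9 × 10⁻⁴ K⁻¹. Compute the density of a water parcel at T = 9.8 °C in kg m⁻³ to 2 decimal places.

T − T₀ = +1.1 K.
Bracket = 1 − α·(+1.1) = 1 + (-2.09 × 10⁻⁴) = 0.9997910.
ρ = 998 × 0.9997910 = 997.79 kg m⁻³.

997.79 kg m⁻³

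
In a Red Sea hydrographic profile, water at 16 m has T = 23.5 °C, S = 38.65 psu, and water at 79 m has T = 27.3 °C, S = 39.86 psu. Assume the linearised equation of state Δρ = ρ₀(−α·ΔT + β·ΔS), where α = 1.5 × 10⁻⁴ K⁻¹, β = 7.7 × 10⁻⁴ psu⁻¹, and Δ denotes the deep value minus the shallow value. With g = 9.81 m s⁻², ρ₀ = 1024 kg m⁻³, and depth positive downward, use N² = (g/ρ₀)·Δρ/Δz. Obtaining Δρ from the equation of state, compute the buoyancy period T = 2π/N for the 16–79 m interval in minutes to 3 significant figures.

14.0 min

ΔT = +3.8 K, ΔS = +1.21 psu (deep − shallow).
Δρ/ρ₀ = −αΔT + βΔS = -5.70 × 10⁻⁴ + 9.317 × 10⁻⁴ = 3.617 × 10⁻⁴, so Δρ ≈ 0.3704 kg m⁻³.
N² = (g/ρ₀)·Δρ/Δz = g·(Δρ/ρ₀)/Δz = 9.81 × 3.617 × 10⁻⁴ / 63 = 5.6322 × 10⁻⁵ s⁻².
N = √(5.6322 × 10⁻⁵) = 7.5048 × 10⁻³ rad s⁻¹ → T = 2π/N = 837.22 s = 13.954 min ≈ 14.0 min.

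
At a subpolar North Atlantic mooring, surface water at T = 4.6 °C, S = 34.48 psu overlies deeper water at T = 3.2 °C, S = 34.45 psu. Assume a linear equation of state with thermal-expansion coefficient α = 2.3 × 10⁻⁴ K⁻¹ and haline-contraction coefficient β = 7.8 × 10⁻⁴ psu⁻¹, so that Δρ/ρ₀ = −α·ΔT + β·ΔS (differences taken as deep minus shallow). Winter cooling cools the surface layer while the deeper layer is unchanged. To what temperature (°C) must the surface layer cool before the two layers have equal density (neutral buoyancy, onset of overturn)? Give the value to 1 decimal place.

3.3 °C

Neutral buoyancy requires Δρ = 0, i.e. −α(T_deep − T_surf′) + β(S_deep − S_surf) = 0.
T_surf′ = T_deep − (β/α)·ΔS = 3.2 − (7.8 × 10⁻⁴/2.3 × 10⁻⁴)·(-0.03) = 3.302 °C.
Cooling required: 4.6 − (3.302) = 1.298 °C.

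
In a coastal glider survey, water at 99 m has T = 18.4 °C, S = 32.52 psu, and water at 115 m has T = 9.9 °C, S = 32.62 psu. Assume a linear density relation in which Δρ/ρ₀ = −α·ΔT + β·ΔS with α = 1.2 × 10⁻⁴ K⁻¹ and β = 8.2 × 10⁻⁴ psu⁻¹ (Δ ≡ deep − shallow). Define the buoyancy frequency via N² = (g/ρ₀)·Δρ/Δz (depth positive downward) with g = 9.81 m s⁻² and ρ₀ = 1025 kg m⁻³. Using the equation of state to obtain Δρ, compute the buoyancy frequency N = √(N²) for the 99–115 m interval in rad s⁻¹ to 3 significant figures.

0.0260 rad s⁻¹

ΔT = -8.5 K, ΔS = +0.10 psu (deep − shallow).
Δρ/ρ₀ = −αΔT + βΔS = 1.02 × 10⁻³ + 8.20 × 10⁻⁵ = 1.102 × 10⁻³, so Δρ ≈ 1.130 kg m⁻³.
N² = (g/ρ₀)·Δρ/Δz = g·(Δρ/ρ₀)/Δz = 9.81 × 1.102 × 10⁻³ / 16 = 6.7566 × 10⁻⁴ s⁻².
N = √(6.7566 × 10⁻⁴) = 0.025993 rad s⁻¹ ≈ 0.0260 rad s⁻¹.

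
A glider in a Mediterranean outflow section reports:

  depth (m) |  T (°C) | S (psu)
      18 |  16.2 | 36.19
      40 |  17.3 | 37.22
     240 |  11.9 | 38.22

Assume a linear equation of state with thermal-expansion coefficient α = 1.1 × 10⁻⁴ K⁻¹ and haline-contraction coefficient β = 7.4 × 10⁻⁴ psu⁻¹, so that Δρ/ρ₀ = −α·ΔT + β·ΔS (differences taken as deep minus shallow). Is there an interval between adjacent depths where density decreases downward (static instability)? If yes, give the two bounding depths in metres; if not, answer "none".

none

Evaluate Δρ/ρ₀ = −αΔT + βΔS across each adjacent pair:
  18–40 m: −αΔT+βΔS = −(1.1 × 10⁻⁴)(+1.1)+(7.4 × 10⁻⁴)(+1.03) = 6.4 × 10⁻⁴ → stable
  40–240 m: −αΔT+βΔS = −(1.1 × 10⁻⁴)(-5.4)+(7.4 × 10⁻⁴)(+1.00) = 1.3 × 10⁻³ → stable
Every interval has Δρ > 0: the column is stably stratified throughout.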